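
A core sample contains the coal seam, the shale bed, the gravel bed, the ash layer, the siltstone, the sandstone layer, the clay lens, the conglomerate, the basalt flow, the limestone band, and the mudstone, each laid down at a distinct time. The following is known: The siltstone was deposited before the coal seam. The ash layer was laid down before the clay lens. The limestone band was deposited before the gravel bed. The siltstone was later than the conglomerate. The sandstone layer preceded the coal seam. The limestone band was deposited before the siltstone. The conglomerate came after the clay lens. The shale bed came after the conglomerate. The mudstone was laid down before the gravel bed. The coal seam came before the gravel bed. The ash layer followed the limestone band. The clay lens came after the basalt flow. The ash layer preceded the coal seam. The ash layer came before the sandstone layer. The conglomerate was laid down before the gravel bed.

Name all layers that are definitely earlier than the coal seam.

Directly stated before the coal seam: the ash layer, the sandstone layer, and the siltstone.
The basalt flow reaches the coal seam via the basalt flow → the clay lens → the conglomerate → the siltstone → the coal seam.
The clay lens reaches the coal seam via the clay lens → the conglomerate → the siltstone → the coal seam.
The conglomerate reaches the coal seam via the conglomerate → the siltstone → the coal seam.
Likewise the limestone band reaches the coal seam by chaining the stated constraints.

the ash layer, the basalt flow, the clay lens, the conglomerate, the limestone band, the sandstone layer, the siltstone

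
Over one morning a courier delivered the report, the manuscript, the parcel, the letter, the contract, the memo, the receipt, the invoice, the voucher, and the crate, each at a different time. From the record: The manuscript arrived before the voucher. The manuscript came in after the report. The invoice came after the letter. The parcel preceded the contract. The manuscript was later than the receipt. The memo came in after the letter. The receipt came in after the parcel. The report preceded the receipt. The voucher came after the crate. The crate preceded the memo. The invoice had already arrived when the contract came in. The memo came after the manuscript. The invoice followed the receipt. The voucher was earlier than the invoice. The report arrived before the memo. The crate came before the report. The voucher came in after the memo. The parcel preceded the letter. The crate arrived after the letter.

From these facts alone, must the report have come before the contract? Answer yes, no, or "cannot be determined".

yes

Chain the constraints: the report → the receipt → the invoice → the contract. Each link is directly stated, so the report comes before the contract.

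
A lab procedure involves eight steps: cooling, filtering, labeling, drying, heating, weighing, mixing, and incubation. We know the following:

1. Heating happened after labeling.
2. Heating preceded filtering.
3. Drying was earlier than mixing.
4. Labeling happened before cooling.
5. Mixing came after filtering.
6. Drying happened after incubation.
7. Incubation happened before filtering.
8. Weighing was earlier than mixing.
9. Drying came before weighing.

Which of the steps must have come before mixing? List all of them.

Directly stated before mixing: drying, filtering, and weighing.
Heating reaches mixing via heating → filtering → mixing.
Incubation reaches mixing via incubation → drying → mixing.
Labeling reaches mixing via labeling → heating → filtering → mixing.
No chain forces cooling ahead of mixing.

drying, filtering, heating, incubation, labeling, weighing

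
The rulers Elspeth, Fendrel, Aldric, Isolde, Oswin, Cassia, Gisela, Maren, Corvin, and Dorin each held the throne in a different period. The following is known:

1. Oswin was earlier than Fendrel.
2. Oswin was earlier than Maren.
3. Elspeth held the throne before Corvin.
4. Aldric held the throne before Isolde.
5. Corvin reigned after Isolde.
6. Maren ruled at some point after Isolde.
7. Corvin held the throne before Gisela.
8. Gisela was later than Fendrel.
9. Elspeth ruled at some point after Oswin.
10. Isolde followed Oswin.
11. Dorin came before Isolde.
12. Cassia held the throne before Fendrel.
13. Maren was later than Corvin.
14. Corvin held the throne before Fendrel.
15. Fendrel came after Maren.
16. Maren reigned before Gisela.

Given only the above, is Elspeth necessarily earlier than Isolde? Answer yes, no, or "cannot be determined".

cannot be determined

No chain of stated constraints runs from Elspeth to Isolde, and none runs from Isolde to Elspeth either.
So the relative order of Elspeth and Isolde is not fixed by the given facts.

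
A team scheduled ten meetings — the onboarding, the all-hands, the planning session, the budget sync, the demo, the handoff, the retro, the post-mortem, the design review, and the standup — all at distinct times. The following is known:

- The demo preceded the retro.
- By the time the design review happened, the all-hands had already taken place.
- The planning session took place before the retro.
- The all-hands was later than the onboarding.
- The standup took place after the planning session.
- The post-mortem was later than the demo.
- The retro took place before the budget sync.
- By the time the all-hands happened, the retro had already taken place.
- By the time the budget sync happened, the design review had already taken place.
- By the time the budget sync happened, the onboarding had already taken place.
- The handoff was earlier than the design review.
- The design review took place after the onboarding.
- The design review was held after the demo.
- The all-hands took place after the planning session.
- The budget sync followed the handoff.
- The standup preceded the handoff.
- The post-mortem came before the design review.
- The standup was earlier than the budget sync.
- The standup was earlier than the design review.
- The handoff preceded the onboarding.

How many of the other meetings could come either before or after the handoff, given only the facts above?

Forced before the handoff: the planning session and the standup; forced after the handoff: the all-hands, the budget sync, the design review, and the onboarding.
That leaves the demo, the post-mortem, and the retro with no forced order relative to the handoff — 3.

3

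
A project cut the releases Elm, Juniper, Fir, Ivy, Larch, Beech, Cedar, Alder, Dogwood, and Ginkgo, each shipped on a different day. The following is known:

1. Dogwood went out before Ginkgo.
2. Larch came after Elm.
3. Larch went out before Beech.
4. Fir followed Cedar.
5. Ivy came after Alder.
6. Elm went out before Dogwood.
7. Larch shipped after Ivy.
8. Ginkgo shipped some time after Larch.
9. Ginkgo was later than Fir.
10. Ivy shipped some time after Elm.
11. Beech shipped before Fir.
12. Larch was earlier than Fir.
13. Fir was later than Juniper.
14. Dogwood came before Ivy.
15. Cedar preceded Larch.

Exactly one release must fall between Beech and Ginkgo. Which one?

Tracing the constraints gives Beech → Fir → Ginkgo, so Fir sits after Beech and before Ginkgo.
No other release is forced both after Beech and before Ginkgo.

Fir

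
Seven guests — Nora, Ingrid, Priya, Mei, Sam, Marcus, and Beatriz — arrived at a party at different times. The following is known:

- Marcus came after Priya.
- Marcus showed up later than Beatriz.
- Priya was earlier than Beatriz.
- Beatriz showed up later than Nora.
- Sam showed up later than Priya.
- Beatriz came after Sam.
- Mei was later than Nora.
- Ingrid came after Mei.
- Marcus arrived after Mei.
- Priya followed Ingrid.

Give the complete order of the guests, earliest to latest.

The constraints fix every adjacent pair, so only one ordering works:
Nora → Mei → Ingrid → Priya → Sam → Beatriz → Marcus.

Nora, Mei, Ingrid, Priya, Sam, Beatriz, Marcus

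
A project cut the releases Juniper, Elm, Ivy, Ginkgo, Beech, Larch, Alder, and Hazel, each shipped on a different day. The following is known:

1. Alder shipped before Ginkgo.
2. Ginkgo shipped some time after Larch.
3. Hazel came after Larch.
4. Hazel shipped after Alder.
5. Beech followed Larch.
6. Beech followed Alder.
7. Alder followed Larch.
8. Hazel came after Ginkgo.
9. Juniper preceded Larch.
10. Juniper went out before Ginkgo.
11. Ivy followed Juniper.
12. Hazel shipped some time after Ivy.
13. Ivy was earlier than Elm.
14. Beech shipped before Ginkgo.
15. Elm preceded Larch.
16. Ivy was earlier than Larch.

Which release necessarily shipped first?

Juniper

Juniper has a chain of constraints placing it before every other release, so Juniper must be first.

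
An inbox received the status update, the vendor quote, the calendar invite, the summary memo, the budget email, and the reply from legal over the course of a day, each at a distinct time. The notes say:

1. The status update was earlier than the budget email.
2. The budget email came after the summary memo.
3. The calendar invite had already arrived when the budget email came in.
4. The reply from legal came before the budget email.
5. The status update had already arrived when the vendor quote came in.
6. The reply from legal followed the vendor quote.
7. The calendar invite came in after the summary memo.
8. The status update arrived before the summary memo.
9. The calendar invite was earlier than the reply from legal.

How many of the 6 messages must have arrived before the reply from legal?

4

Directly stated before the reply from legal: the calendar invite and the vendor quote.
The status update reaches the reply from legal via the status update → the vendor quote → the reply from legal.
The summary memo reaches the reply from legal via the summary memo → the calendar invite → the reply from legal.
That's the calendar invite, the status update, the summary memo, and the vendor quote — 4 in all.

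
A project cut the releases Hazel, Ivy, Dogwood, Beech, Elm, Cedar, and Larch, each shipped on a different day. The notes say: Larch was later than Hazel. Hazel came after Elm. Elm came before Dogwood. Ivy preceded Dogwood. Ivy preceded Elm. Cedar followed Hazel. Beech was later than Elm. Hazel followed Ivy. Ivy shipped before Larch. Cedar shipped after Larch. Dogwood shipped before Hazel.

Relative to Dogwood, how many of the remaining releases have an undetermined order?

Forced before Dogwood: Elm and Ivy; forced after Dogwood: Cedar, Hazel, and Larch.
That leaves Beech with no forced order relative to Dogwood — 1.

1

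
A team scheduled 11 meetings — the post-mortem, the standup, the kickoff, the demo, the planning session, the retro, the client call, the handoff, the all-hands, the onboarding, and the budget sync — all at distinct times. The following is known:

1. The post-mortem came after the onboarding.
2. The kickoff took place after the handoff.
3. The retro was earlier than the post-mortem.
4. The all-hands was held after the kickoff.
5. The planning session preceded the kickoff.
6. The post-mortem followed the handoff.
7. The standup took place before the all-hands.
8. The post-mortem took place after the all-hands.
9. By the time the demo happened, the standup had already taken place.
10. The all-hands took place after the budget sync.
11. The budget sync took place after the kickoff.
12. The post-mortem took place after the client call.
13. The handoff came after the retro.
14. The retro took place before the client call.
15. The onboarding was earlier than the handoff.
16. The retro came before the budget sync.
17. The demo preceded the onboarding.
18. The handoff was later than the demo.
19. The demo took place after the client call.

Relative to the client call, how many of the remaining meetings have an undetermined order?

Forced before the client call: the retro; forced after the client call: the all-hands, the budget sync, the demo, the handoff, the kickoff, the onboarding, and the post-mortem.
That leaves the planning session and the standup with no forced order relative to the client call — 2.

2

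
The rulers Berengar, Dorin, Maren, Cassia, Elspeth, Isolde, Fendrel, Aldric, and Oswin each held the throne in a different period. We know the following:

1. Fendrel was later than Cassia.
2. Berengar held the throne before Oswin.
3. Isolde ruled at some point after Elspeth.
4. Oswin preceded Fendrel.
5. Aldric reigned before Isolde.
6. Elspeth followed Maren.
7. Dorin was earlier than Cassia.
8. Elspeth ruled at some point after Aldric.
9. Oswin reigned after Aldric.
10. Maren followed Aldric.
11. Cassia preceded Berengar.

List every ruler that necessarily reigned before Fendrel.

Directly stated before Fendrel: Cassia and Oswin.
Aldric reaches Fendrel via Aldric → Oswin → Fendrel.
Berengar reaches Fendrel via Berengar → Oswin → Fendrel.
Dorin reaches Fendrel via Dorin → Cassia → Fendrel.
No chain forces Isolde (or any of the others) ahead of Fendrel.

Aldric, Berengar, Cassia, Dorin, Oswin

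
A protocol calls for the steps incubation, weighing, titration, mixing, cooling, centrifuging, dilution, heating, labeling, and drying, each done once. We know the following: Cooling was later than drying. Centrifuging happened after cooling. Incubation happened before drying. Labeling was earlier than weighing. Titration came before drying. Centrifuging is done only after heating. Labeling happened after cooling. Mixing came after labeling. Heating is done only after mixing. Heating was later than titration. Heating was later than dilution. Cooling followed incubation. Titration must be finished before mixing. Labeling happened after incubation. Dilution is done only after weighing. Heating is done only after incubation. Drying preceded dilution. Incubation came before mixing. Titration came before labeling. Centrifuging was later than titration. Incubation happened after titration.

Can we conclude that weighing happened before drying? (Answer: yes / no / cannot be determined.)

Tracing the constraints gives drying → cooling → labeling → weighing, so drying must come before weighing.
That means weighing cannot be before drying.

no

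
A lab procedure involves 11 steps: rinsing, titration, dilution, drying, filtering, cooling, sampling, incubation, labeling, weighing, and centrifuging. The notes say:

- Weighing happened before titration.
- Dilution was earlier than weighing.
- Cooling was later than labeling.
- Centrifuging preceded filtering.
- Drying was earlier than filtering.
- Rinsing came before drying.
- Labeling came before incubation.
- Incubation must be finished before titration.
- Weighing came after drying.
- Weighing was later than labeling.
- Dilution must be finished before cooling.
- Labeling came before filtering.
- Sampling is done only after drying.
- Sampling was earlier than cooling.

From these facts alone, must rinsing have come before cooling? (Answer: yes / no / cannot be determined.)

Chain the constraints: rinsing → drying → sampling → cooling. Each link is directly stated, so rinsing comes before cooling.

yes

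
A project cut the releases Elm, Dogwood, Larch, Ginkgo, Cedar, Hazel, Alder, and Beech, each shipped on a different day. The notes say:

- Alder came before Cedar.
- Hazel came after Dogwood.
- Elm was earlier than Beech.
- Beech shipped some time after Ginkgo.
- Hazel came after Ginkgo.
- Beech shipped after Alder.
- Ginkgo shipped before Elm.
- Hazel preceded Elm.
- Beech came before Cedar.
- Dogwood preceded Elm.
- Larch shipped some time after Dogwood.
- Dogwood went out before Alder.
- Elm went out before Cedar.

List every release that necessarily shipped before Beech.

Alder, Dogwood, Elm, Ginkgo, Hazel

Directly stated before Beech: Alder, Elm, and Ginkgo.
Dogwood reaches Beech via Dogwood → Alder → Beech.
Hazel reaches Beech via Hazel → Elm → Beech.
No chain forces Cedar (or any of the others) ahead of Beech.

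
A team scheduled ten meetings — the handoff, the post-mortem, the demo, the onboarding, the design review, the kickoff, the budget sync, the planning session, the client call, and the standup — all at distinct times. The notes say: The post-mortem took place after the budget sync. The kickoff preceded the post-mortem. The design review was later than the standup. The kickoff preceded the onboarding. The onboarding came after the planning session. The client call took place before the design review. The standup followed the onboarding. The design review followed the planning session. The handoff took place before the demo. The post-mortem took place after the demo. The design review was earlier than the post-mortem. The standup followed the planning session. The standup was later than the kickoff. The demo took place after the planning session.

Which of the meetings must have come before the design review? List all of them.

the client call, the kickoff, the onboarding, the planning session, the standup

Directly stated before the design review: the client call, the planning session, and the standup.
The kickoff reaches the design review via the kickoff → the standup → the design review.
The onboarding reaches the design review via the onboarding → the standup → the design review.
No chain forces the handoff (or any of the others) ahead of the design review.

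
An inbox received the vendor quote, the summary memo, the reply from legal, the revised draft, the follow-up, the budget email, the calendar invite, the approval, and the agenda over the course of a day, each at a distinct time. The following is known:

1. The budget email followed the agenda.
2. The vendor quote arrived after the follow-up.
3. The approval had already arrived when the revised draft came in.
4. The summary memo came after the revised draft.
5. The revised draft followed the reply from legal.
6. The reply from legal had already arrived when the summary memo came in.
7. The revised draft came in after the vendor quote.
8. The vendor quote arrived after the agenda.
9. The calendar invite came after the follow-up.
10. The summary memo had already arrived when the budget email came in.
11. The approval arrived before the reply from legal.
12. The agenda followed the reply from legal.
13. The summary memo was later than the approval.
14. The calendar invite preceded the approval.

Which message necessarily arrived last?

the budget email

Every other message has a chain of constraints placing it before the budget email, so the budget email is last.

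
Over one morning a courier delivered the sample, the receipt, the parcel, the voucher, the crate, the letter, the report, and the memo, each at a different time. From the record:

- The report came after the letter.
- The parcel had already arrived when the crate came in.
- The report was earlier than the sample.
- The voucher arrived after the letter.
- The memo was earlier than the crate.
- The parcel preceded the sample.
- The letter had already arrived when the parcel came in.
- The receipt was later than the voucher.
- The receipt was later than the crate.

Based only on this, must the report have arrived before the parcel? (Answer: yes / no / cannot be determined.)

No chain of stated constraints runs from the report to the parcel, and none runs from the parcel to the report either.
So the relative order of the report and the parcel is not fixed by the given facts.

cannot be determined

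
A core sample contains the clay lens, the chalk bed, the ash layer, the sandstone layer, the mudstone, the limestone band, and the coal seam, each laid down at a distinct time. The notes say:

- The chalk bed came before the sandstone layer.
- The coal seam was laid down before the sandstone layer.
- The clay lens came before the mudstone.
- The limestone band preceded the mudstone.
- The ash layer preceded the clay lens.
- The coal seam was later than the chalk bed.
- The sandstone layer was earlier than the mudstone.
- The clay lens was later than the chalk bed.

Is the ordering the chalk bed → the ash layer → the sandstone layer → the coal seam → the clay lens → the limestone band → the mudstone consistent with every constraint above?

The constraints require the coal seam before the sandstone layer, but in the proposed sequence the sandstone layer appears ahead of the coal seam. That one violation is enough.

no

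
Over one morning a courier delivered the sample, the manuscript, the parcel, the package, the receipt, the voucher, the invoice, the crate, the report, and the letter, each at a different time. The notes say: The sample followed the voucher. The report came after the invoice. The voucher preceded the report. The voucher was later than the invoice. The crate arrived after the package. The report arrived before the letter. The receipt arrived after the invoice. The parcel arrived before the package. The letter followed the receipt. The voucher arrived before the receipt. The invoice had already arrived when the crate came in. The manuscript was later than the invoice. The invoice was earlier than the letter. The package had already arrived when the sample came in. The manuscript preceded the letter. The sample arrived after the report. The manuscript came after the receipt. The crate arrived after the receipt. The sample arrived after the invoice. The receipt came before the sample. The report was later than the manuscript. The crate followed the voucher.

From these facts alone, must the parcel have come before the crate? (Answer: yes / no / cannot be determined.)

Chain the constraints: the parcel → the package → the crate. Each link is directly stated, so the parcel comes before the crate.

yes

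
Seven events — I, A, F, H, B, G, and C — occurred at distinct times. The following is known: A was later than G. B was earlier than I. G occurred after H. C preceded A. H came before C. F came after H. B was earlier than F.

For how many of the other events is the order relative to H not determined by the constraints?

Forced after H: A, C, F, and G.
That leaves B and I with no forced order relative to H — 2.

2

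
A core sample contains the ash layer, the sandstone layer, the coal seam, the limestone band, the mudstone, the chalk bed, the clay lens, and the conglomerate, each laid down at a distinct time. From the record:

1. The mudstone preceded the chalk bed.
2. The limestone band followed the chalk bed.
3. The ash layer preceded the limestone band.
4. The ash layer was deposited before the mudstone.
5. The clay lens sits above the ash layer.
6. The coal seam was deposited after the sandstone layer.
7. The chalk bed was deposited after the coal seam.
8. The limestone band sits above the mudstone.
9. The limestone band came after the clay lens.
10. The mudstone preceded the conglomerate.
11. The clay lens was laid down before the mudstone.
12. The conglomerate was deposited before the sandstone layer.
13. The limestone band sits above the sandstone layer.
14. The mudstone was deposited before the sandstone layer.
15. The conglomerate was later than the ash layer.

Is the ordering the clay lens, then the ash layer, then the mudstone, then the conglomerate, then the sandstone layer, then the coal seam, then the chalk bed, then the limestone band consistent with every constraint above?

no

The constraints require the ash layer before the clay lens, but in the proposed sequence the clay lens appears ahead of the ash layer. That one violation is enough.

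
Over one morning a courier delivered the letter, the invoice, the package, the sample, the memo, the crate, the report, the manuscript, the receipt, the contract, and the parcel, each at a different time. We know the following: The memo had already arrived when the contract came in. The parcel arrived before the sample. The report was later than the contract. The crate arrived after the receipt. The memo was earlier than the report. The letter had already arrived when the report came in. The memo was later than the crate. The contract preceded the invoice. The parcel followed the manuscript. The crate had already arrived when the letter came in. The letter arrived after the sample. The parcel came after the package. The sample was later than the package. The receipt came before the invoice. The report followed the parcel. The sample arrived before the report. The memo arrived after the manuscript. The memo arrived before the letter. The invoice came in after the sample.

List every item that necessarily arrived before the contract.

the crate, the manuscript, the memo, the receipt

Directly stated before the contract: the memo.
The crate reaches the contract via the crate → the memo → the contract.
The manuscript reaches the contract via the manuscript → the memo → the contract.
The receipt reaches the contract via the receipt → the crate → the memo → the contract.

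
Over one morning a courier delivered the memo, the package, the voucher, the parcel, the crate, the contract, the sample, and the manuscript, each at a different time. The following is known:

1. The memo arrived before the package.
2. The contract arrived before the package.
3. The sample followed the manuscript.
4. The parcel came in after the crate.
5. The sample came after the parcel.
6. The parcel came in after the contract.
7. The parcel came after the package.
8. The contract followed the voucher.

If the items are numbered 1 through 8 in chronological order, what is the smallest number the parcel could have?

The contract, the crate, the memo, the package, and the voucher must all come before the parcel — 5 forced predecessors.
Nothing else is forced ahead of the parcel, so its earliest slot is position 5 + 1 = 6.

6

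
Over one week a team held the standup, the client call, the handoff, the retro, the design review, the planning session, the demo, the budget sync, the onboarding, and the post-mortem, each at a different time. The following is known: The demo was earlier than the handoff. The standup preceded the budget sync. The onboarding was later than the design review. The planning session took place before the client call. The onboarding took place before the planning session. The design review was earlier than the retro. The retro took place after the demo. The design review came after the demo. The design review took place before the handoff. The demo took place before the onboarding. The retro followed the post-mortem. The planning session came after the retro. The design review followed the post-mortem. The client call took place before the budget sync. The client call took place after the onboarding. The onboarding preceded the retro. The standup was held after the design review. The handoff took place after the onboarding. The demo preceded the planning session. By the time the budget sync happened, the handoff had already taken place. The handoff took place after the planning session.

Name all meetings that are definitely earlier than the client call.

Directly stated before the client call: the onboarding and the planning session.
The demo reaches the client call via the demo → the onboarding → the client call.
The design review reaches the client call via the design review → the onboarding → the client call.
The post-mortem reaches the client call via the post-mortem → the retro → the planning session → the client call.
Likewise the retro reaches the client call by chaining the stated constraints.

the demo, the design review, the onboarding, the planning session, the post-mortem, the retro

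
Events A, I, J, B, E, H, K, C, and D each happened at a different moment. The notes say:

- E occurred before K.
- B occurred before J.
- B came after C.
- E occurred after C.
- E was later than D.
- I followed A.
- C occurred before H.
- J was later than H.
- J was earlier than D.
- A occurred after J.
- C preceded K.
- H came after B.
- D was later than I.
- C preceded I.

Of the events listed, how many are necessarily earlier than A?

Directly stated before A: J.
B reaches A via B → J → A.
C reaches A via C → H → J → A.
H reaches A via H → J → A.
No chain forces E (or any of the others) ahead of A.
That's B, C, H, and J — 4 in all.

4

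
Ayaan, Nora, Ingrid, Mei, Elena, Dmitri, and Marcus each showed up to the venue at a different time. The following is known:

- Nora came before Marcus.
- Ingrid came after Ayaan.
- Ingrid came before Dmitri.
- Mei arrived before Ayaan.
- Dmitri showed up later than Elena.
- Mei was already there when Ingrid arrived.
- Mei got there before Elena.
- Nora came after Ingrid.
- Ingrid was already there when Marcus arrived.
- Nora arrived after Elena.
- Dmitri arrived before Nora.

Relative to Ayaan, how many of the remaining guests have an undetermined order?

Forced before Ayaan: Mei; forced after Ayaan: Dmitri, Ingrid, Marcus, and Nora.
That leaves Elena with no forced order relative to Ayaan — 1.

1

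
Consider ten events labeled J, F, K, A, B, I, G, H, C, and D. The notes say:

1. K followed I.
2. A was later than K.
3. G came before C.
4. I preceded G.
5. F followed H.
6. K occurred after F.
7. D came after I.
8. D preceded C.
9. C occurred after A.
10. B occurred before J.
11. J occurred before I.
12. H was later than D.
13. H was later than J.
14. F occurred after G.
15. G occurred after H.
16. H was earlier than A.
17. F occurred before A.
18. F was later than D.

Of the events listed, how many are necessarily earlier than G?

5

Directly stated before G: H and I.
B reaches G via B → J → I → G.
D reaches G via D → H → G.
J reaches G via J → I → G.
That's B, D, H, I, and J — 5 in all.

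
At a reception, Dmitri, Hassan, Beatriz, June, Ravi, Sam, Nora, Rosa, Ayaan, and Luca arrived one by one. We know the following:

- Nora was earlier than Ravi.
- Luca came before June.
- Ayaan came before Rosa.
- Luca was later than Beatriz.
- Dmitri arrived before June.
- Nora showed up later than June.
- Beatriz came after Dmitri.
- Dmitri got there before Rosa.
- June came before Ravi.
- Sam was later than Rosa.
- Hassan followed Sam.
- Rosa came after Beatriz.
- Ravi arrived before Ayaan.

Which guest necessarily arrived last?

Hassan

Every other guest has a chain of constraints placing them before Hassan, so Hassan is last.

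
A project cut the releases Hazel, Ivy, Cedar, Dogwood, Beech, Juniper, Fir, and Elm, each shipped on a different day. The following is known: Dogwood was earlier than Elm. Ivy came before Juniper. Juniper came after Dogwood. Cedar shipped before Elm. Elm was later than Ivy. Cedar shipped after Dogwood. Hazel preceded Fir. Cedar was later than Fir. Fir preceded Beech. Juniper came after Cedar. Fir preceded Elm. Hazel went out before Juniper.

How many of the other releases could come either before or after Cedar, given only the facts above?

2

Forced before Cedar: Dogwood, Fir, and Hazel; forced after Cedar: Elm and Juniper.
That leaves Beech and Ivy with no forced order relative to Cedar — 2.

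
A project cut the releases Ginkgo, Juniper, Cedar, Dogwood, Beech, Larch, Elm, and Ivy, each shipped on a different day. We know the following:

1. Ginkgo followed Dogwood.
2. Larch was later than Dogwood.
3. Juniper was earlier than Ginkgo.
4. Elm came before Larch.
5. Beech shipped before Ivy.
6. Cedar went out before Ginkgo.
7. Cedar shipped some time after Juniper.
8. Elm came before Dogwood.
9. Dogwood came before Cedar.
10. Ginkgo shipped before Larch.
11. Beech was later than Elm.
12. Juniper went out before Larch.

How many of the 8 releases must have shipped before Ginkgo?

Directly stated before Ginkgo: Cedar, Dogwood, and Juniper.
Elm reaches Ginkgo via Elm → Dogwood → Ginkgo.
No chain forces Larch (or any of the others) ahead of Ginkgo.
That's Cedar, Dogwood, Elm, and Juniper — 4 in all.

4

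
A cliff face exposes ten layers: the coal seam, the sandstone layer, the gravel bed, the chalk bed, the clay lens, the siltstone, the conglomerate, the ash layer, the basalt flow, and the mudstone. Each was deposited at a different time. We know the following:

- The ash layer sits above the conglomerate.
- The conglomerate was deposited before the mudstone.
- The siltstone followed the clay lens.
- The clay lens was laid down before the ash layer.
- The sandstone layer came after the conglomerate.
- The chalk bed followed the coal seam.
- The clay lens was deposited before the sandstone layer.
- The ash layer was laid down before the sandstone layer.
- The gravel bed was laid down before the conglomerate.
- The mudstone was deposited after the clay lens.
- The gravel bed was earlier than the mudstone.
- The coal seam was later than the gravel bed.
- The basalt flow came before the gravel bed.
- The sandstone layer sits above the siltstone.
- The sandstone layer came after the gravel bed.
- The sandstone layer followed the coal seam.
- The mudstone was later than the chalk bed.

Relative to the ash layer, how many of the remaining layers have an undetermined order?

4

Forced before the ash layer: the basalt flow, the clay lens, the conglomerate, and the gravel bed; forced after the ash layer: the sandstone layer.
That leaves the chalk bed, the coal seam, the mudstone, and the siltstone with no forced order relative to the ash layer — 4.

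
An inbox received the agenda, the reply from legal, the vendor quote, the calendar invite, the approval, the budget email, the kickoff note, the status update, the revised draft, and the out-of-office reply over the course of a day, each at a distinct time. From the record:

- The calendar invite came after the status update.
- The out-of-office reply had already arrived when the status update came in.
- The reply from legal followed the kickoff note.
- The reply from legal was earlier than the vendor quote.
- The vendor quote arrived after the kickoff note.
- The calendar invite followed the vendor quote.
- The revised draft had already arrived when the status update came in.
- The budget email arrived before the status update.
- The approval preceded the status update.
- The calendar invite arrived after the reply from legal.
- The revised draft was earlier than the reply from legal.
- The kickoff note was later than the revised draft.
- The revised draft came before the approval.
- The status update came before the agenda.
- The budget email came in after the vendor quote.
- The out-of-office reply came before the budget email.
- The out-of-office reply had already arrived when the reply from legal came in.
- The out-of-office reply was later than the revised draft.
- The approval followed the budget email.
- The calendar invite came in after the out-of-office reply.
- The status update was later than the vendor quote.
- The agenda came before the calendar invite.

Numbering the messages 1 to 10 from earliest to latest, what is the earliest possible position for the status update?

8

The approval, the budget email, the kickoff note, the out-of-office reply, the reply from legal, the revised draft, and the vendor quote must all come before the status update — 7 forced predecessors.
Nothing else is forced ahead of the status update, so its earliest slot is position 7 + 1 = 8.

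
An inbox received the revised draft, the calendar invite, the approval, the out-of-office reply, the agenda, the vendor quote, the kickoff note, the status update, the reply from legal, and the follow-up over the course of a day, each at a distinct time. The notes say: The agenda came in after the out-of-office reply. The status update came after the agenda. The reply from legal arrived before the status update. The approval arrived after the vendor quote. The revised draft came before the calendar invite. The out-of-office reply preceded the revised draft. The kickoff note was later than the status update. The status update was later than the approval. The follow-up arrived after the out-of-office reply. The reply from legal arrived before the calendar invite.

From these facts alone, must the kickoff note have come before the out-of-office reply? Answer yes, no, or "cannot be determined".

Tracing the constraints gives the out-of-office reply → the agenda → the status update → the kickoff note, so the out-of-office reply must come before the kickoff note.
That means the kickoff note cannot be before the out-of-office reply.

no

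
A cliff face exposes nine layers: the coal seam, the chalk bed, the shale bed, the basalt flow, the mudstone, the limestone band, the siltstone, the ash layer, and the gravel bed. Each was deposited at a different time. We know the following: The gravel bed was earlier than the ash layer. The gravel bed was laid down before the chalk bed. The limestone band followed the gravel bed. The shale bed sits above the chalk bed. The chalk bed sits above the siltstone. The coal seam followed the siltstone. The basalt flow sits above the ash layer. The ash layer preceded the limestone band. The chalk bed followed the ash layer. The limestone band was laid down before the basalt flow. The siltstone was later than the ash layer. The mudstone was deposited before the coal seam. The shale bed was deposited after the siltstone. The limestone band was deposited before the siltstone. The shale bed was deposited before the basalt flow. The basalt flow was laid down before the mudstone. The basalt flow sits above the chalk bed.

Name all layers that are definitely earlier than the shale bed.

the ash layer, the chalk bed, the gravel bed, the limestone band, the siltstone

Directly stated before the shale bed: the chalk bed and the siltstone.
The ash layer reaches the shale bed via the ash layer → the chalk bed → the shale bed.
The gravel bed reaches the shale bed via the gravel bed → the chalk bed → the shale bed.
The limestone band reaches the shale bed via the limestone band → the siltstone → the shale bed.
No chain forces the basalt flow (or any of the others) ahead of the shale bed.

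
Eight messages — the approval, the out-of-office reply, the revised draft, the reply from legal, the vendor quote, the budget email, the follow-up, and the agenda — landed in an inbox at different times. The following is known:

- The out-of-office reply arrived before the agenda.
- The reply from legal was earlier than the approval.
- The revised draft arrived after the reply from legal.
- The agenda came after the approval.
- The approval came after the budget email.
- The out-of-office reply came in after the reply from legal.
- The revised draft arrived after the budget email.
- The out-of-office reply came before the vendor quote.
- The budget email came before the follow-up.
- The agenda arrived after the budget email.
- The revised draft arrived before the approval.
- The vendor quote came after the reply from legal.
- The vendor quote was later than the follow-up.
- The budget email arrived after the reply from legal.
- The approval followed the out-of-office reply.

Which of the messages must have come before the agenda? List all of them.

the approval, the budget email, the out-of-office reply, the reply from legal, the revised draft

Directly stated before the agenda: the approval, the budget email, and the out-of-office reply.
The reply from legal reaches the agenda via the reply from legal → the out-of-office reply → the agenda.
The revised draft reaches the agenda via the revised draft → the approval → the agenda.
No chain forces the follow-up (or any of the others) ahead of the agenda.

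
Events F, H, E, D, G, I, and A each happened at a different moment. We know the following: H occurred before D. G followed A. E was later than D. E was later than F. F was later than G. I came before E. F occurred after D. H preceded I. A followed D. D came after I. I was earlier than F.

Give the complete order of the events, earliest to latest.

H, I, D, A, G, F, E

The constraints fix every adjacent pair, so only one ordering works:
H → I → D → A → G → F → E.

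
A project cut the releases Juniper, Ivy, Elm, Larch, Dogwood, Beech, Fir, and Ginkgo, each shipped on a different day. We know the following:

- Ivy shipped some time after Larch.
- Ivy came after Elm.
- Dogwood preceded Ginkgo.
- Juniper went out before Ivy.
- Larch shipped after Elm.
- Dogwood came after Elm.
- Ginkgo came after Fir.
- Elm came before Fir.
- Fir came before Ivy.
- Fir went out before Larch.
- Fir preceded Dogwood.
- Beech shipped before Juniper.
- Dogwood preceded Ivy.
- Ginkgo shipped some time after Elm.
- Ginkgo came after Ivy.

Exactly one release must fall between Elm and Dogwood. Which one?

Tracing the constraints gives Elm → Fir → Dogwood, so Fir sits after Elm and before Dogwood.
No other release is forced both after Elm and before Dogwood.

Fir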